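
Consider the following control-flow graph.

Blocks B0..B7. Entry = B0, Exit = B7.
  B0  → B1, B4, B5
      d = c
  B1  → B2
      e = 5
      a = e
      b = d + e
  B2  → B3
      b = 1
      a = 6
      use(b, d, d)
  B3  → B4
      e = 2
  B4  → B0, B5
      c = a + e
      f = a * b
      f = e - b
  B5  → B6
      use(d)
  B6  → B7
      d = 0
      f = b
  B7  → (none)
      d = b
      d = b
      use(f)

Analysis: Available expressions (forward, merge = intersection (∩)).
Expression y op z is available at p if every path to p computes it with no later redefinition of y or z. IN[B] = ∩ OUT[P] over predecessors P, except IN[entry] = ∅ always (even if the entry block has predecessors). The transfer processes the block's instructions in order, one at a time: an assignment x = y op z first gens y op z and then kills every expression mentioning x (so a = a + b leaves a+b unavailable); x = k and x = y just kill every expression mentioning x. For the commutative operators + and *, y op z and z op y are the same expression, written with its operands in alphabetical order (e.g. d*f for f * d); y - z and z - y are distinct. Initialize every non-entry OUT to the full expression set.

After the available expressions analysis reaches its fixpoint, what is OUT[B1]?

Answer: {d+e}

Trace:
Per-block solution:
  B0:   IN={}   OUT={}
  B1:   IN={}   OUT={d+e}
  B2:   IN={d+e}   OUT={d+e}
  B3:   IN={d+e}   OUT={}
  B4:   IN={}   OUT={a*b, a+e, e-b}
  B5:   IN={}   OUT={}
  B6:   IN={}   OUT={}
  B7:   IN={}   OUT={}

Merge at B1: IN[B1] = OUT[B0] = {}
Applying B1's transfer function to that IN value gives OUT[B1] (row B1 above).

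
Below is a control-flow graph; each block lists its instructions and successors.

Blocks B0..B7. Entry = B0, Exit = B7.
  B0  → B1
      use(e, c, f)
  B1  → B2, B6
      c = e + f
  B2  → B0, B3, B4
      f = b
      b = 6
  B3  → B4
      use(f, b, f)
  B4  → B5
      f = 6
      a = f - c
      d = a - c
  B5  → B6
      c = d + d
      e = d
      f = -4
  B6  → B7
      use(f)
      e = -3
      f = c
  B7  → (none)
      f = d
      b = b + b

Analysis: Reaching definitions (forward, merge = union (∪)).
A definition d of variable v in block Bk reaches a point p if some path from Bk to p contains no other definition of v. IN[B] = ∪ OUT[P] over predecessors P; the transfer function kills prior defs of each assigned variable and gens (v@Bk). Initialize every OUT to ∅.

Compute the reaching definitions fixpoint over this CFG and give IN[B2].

Converged values:
  B0:   IN={b@B2, c@B1, f@B2}   OUT={b@B2, c@B1, f@B2}
  B1:   IN={b@B2, c@B1, f@B2}   OUT={b@B2, c@B1, f@B2}
  B2:   IN={b@B2, c@B1, f@B2}   OUT={b@B2, c@B1, f@B2}
  B3:   IN={b@B2, c@B1, f@B2}   OUT={b@B2, c@B1, f@B2}
  B4:   IN={b@B2, c@B1, f@B2}   OUT={a@B4, b@B2, c@B1, d@B4, f@B4}
  B5:   IN={a@B4, b@B2, c@B1, d@B4, f@B4}   OUT={a@B4, b@B2, c@B5, d@B4, e@B5, f@B5}
  B6:   IN={a@B4, b@B2, c@B1, c@B5, d@B4, e@B5, f@B2, f@B5}   OUT={a@B4, b@B2, c@B1, c@B5, d@B4, e@B6, f@B6}
  B7:   IN={a@B4, b@B2, c@B1, c@B5, d@B4, e@B6, f@B6}   OUT={a@B4, b@B7, c@B1, c@B5, d@B4, e@B6, f@B7}

Merge at B2: IN[B2] = OUT[B1] = {b@B2, c@B1, f@B2}

Answer: {b@B2, c@B1, f@B2}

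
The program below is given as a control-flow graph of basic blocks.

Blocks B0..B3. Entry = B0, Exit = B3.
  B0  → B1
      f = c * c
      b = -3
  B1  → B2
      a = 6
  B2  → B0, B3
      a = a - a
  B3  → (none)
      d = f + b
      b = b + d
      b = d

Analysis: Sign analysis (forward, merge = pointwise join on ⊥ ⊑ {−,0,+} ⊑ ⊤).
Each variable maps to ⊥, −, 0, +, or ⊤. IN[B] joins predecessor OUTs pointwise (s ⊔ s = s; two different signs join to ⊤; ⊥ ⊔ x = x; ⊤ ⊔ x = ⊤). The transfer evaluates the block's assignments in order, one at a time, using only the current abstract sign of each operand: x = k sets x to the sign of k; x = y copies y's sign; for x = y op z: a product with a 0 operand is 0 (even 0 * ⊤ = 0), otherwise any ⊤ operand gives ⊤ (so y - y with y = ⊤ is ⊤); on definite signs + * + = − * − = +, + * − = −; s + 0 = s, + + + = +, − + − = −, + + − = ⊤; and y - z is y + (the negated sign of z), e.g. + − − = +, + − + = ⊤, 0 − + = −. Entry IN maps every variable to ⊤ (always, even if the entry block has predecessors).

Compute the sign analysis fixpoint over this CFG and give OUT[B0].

Answer: {a: ⊤, b: -, c: ⊤, d: ⊤, e: ⊤, f: ⊤}

Trace:
Fixpoint table:
  B0: | IN=(all ⊤) | OUT={b:-; rest ⊤}
  B1: | IN={b:-; rest ⊤} | OUT={a:+, b:-; rest ⊤}
  B2: | IN={a:+, b:-; rest ⊤} | OUT={b:-; rest ⊤}
  B3: | IN={b:-; rest ⊤} | OUT=(all ⊤)

Merge at B0 (entry node, so the boundary value (all ⊤) is joined with the incoming edge(s)): IN[B0] = (all ⊤) ⊔ OUT[B2] = {a: ⊤, b: ⊤, c: ⊤, d: ⊤, e: ⊤, f: ⊤}
Applying B0's transfer function to that IN value gives OUT[B0] (row B0 above).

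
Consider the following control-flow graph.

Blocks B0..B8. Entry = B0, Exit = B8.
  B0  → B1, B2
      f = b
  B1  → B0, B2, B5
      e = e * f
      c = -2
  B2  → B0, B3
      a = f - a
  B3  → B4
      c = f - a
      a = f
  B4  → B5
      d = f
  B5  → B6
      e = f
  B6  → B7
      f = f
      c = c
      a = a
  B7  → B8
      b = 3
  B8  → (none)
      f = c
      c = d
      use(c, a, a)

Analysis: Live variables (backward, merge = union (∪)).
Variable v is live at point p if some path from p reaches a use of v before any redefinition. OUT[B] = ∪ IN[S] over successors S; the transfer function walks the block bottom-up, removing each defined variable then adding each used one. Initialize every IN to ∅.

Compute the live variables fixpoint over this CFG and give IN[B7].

Answer: {a, c, d}

Working:
Fixpoint table:
  B0: | IN={a, b, d, e} | OUT={a, b, d, e, f}
  B1: | IN={a, b, d, e, f} | OUT={a, b, c, d, e, f}
  B2: | IN={a, b, d, e, f} | OUT={a, b, d, e, f}
  B3: | IN={a, f} | OUT={a, c, f}
  B4: | IN={a, c, f} | OUT={a, c, d, f}
  B5: | IN={a, c, d, f} | OUT={a, c, d, f}
  B6: | IN={a, c, d, f} | OUT={a, c, d}
  B7: | IN={a, c, d} | OUT={a, c, d}
  B8: | IN={a, c, d} | OUT={}

Merge at B7: OUT[B7] = IN[B8] = {a, c, d}
Applying B7's transfer function to that OUT value gives IN[B7] (row B7 above).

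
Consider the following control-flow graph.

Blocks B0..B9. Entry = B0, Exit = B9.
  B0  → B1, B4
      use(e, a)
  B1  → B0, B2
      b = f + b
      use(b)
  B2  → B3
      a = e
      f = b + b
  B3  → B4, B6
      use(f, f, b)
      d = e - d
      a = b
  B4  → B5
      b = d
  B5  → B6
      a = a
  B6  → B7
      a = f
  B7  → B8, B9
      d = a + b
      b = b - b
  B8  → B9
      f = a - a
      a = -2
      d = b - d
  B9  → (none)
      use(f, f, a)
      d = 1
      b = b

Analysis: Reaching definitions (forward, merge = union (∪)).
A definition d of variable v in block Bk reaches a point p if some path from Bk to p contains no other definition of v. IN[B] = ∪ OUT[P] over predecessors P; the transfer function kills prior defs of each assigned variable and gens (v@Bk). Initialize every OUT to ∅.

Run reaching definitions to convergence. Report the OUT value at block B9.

Answer: {a@B6, a@B8, b@B9, d@B9, f@B2, f@B8}

Working:
Converged values:
  B0:   IN={b@B1}   OUT={b@B1}
  B1:   IN={b@B1}   OUT={b@B1}
  B2:   IN={b@B1}   OUT={a@B2, b@B1, f@B2}
  B3:   IN={a@B2, b@B1, f@B2}   OUT={a@B3, b@B1, d@B3, f@B2}
  B4:   IN={a@B3, b@B1, d@B3, f@B2}   OUT={a@B3, b@B4, d@B3, f@B2}
  B5:   IN={a@B3, b@B4, d@B3, f@B2}   OUT={a@B5, b@B4, d@B3, f@B2}
  B6:   IN={a@B3, a@B5, b@B1, b@B4, d@B3, f@B2}   OUT={a@B6, b@B1, b@B4, d@B3, f@B2}
  B7:   IN={a@B6, b@B1, b@B4, d@B3, f@B2}   OUT={a@B6, b@B7, d@B7, f@B2}
  B8:   IN={a@B6, b@B7, d@B7, f@B2}   OUT={a@B8, b@B7, d@B8, f@B8}
  B9:   IN={a@B6, a@B8, b@B7, d@B7, d@B8, f@B2, f@B8}   OUT={a@B6, a@B8, b@B9, d@B9, f@B2, f@B8}

Merge at B9: IN[B9] = OUT[B7] ⊔ OUT[B8] = {a@B6, a@B8, b@B7, d@B7, d@B8, f@B2, f@B8}
Applying B9's transfer function to that IN value gives OUT[B9] (row B9 above).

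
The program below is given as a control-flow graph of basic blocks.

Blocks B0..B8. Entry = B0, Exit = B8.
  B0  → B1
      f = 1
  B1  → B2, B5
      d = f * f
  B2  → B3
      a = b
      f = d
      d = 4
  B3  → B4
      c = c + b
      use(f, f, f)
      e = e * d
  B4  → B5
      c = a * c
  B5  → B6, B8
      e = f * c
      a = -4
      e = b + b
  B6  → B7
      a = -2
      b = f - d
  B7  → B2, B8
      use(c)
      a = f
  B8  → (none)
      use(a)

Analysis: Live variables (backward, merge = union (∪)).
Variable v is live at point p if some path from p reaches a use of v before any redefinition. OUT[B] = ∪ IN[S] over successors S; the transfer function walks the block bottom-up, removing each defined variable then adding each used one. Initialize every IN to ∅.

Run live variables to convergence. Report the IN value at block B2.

Answer: {b, c, d, e}

Working:
Converged values:
  B0:   IN={b, c, e}   OUT={b, c, e, f}
  B1:   IN={b, c, e, f}   OUT={b, c, d, e, f}
  B2:   IN={b, c, d, e}   OUT={a, b, c, d, e, f}
  B3:   IN={a, b, c, d, e, f}   OUT={a, b, c, d, f}
  B4:   IN={a, b, c, d, f}   OUT={b, c, d, f}
  B5:   IN={b, c, d, f}   OUT={a, c, d, e, f}
  B6:   IN={c, d, e, f}   OUT={b, c, d, e, f}
  B7:   IN={b, c, d, e, f}   OUT={a, b, c, d, e}
  B8:   IN={a}   OUT={}

Merge at B2: OUT[B2] = IN[B3] = {a, b, c, d, e, f}
Applying B2's transfer function to that OUT value gives IN[B2] (row B2 above).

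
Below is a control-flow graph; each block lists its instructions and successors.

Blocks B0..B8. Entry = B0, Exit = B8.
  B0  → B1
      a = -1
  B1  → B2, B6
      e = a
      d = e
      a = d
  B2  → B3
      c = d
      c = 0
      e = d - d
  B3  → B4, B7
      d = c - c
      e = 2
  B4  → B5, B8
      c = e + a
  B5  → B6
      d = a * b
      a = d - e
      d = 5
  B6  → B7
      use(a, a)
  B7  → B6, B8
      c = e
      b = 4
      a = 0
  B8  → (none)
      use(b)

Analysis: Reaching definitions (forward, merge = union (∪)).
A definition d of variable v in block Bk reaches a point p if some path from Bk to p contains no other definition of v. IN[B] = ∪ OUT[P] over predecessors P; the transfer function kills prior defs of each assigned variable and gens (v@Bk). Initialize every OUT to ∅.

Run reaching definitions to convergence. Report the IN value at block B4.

Per-block solution:
  B0:  IN={}  OUT={a@B0}
  B1:  IN={a@B0}  OUT={a@B1, d@B1, e@B1}
  B2:  IN={a@B1, d@B1, e@B1}  OUT={a@B1, c@B2, d@B1, e@B2}
  B3:  IN={a@B1, c@B2, d@B1, e@B2}  OUT={a@B1, c@B2, d@B3, e@B3}
  B4:  IN={a@B1, c@B2, d@B3, e@B3}  OUT={a@B1, c@B4, d@B3, e@B3}
  B5:  IN={a@B1, c@B4, d@B3, e@B3}  OUT={a@B5, c@B4, d@B5, e@B3}
  B6:  IN={a@B1, a@B5, a@B7, b@B7, c@B4, c@B7, d@B1, d@B3, d@B5, e@B1, e@B3}  OUT={a@B1, a@B5, a@B7, b@B7, c@B4, c@B7, d@B1, d@B3, d@B5, e@B1, e@B3}
  B7:  IN={a@B1, a@B5, a@B7, b@B7, c@B2, c@B4, c@B7, d@B1, d@B3, d@B5, e@B1, e@B3}  OUT={a@B7, b@B7, c@B7, d@B1, d@B3, d@B5, e@B1, e@B3}
  B8:  IN={a@B1, a@B7, b@B7, c@B4, c@B7, d@B1, d@B3, d@B5, e@B1, e@B3}  OUT={a@B1, a@B7, b@B7, c@B4, c@B7, d@B1, d@B3, d@B5, e@B1, e@B3}

Merge at B4: IN[B4] = OUT[B3] = {a@B1, c@B2, d@B3, e@B3}

Answer: {a@B1, c@B2, d@B3, e@B3}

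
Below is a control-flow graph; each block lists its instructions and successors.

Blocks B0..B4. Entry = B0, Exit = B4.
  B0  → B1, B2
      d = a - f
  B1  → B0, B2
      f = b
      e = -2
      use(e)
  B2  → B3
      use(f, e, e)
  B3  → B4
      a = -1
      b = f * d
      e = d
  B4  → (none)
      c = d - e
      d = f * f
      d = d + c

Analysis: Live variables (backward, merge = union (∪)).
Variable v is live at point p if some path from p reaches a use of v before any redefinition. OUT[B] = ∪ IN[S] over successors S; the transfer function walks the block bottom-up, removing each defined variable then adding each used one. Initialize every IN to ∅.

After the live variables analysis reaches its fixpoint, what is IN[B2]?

Answer: {d, e, f}

Working:
Per-block solution:
  B0:  IN={a, b, e, f}  OUT={a, b, d, e, f}
  B1:  IN={a, b, d}  OUT={a, b, d, e, f}
  B2:  IN={d, e, f}  OUT={d, f}
  B3:  IN={d, f}  OUT={d, e, f}
  B4:  IN={d, e, f}  OUT={}

Merge at B2: OUT[B2] = IN[B3] = {d, f}
Applying B2's transfer function to that OUT value gives IN[B2] (row B2 above).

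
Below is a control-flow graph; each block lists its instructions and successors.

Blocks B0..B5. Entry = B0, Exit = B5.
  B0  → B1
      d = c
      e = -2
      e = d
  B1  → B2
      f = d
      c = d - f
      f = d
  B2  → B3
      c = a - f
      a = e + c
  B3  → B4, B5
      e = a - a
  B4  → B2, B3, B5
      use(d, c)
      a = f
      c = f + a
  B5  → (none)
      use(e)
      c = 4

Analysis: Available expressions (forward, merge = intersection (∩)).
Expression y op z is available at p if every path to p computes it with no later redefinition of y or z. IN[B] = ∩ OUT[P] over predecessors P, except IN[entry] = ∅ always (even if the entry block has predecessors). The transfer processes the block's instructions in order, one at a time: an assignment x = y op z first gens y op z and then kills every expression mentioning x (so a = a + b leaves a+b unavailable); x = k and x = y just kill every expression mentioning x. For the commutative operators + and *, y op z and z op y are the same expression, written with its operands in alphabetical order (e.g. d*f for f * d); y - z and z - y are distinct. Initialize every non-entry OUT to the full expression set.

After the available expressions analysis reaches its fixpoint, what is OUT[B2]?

Answer: {c+e}

Derivation:
Fixpoint table:
  B0:   IN={}   OUT={}
  B1:   IN={}   OUT={}
  B2:   IN={}   OUT={c+e}
  B3:   IN={}   OUT={a-a}
  B4:   IN={a-a}   OUT={a+f}
  B5:   IN={}   OUT={}

Merge at B2: IN[B2] = OUT[B1] ∩ OUT[B4] = {}
Applying B2's transfer function to that IN value gives OUT[B2] (row B2 above).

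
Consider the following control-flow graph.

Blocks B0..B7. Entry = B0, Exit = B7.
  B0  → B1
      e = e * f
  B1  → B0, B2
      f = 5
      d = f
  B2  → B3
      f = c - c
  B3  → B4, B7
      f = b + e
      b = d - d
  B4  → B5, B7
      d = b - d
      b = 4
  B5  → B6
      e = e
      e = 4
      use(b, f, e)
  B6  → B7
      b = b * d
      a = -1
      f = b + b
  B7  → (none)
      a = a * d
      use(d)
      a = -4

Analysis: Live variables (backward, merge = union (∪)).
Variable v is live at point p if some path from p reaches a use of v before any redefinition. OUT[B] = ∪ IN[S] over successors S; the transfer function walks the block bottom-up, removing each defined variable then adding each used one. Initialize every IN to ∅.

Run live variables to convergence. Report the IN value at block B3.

Per-block solution:
  B0:   IN={a, b, c, e, f}   OUT={a, b, c, e}
  B1:   IN={a, b, c, e}   OUT={a, b, c, d, e, f}
  B2:   IN={a, b, c, d, e}   OUT={a, b, d, e}
  B3:   IN={a, b, d, e}   OUT={a, b, d, e, f}
  B4:   IN={a, b, d, e, f}   OUT={a, b, d, e, f}
  B5:   IN={b, d, e, f}   OUT={b, d}
  B6:   IN={b, d}   OUT={a, d}
  B7:   IN={a, d}   OUT={}

Merge at B3: OUT[B3] = IN[B4] ⊔ IN[B7] = {a, b, d, e, f}
Applying B3's transfer function to that OUT value gives IN[B3] (row B3 above).

Answer: {a, b, d, e}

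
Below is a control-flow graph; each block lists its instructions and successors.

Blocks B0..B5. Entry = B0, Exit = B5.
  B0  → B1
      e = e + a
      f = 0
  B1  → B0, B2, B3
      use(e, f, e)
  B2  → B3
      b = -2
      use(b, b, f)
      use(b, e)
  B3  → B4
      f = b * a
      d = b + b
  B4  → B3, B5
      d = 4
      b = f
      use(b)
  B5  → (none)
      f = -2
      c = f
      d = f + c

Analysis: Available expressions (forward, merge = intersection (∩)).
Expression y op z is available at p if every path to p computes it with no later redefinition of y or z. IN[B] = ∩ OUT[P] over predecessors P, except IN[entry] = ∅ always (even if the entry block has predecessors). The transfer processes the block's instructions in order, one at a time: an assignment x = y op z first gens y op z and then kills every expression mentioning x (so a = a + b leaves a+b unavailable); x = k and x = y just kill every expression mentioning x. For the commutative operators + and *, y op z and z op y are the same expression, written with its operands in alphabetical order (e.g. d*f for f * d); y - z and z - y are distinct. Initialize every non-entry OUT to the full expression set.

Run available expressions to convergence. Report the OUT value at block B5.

Answer: {c+f}

Working:
Per-block solution:
  B0:  IN={}  OUT={}
  B1:  IN={}  OUT={}
  B2:  IN={}  OUT={}
  B3:  IN={}  OUT={a*b, b+b}
  B4:  IN={a*b, b+b}  OUT={}
  B5:  IN={}  OUT={c+f}

Merge at B5: IN[B5] = OUT[B4] = {}
Applying B5's transfer function to that IN value gives OUT[B5] (row B5 above).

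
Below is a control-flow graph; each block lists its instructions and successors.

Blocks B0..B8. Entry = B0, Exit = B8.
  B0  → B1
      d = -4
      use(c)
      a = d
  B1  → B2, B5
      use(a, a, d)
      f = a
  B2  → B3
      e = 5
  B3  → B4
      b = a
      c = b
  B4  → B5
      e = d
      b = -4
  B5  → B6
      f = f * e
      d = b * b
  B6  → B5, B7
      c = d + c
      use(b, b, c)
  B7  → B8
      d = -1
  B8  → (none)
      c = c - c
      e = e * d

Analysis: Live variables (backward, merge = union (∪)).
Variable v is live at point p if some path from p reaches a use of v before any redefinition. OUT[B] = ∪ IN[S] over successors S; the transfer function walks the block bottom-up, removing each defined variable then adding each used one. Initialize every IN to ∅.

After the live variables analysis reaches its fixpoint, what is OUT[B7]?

Answer: {c, d, e}

Working:
Per-block solution:
  B0:  IN={b, c, e}  OUT={a, b, c, d, e}
  B1:  IN={a, b, c, d, e}  OUT={a, b, c, d, e, f}
  B2:  IN={a, d, f}  OUT={a, d, f}
  B3:  IN={a, d, f}  OUT={c, d, f}
  B4:  IN={c, d, f}  OUT={b, c, e, f}
  B5:  IN={b, c, e, f}  OUT={b, c, d, e, f}
  B6:  IN={b, c, d, e, f}  OUT={b, c, e, f}
  B7:  IN={c, e}  OUT={c, d, e}
  B8:  IN={c, d, e}  OUT={}

Merge at B7: OUT[B7] = IN[B8] = {c, d, e}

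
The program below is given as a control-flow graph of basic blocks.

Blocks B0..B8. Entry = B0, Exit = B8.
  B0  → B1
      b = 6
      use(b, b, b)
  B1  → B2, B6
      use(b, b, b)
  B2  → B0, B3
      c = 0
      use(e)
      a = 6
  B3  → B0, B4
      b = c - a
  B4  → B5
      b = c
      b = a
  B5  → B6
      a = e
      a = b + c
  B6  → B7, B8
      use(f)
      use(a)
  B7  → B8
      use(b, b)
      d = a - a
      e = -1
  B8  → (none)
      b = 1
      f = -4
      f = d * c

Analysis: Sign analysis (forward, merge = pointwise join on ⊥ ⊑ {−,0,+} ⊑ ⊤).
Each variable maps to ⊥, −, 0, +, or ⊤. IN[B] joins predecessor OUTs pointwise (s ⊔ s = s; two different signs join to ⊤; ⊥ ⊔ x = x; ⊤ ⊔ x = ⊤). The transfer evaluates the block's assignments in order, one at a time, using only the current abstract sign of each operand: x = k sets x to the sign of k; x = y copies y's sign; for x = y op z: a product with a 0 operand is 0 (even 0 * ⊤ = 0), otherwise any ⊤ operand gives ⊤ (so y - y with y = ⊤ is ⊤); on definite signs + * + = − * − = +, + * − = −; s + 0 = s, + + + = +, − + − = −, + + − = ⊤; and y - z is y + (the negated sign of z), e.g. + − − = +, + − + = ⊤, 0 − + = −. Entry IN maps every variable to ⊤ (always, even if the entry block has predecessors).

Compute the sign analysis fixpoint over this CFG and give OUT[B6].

Per-block solution:
  B0:   IN=(all ⊤)   OUT={b:+; rest ⊤}
  B1:   IN={b:+; rest ⊤}   OUT={b:+; rest ⊤}
  B2:   IN={b:+; rest ⊤}   OUT={a:+, b:+, c:0; rest ⊤}
  B3:   IN={a:+, b:+, c:0; rest ⊤}   OUT={a:+, b:-, c:0; rest ⊤}
  B4:   IN={a:+, b:-, c:0; rest ⊤}   OUT={a:+, b:+, c:0; rest ⊤}
  B5:   IN={a:+, b:+, c:0; rest ⊤}   OUT={a:+, b:+, c:0; rest ⊤}
  B6:   IN={b:+; rest ⊤}   OUT={b:+; rest ⊤}
  B7:   IN={b:+; rest ⊤}   OUT={b:+, e:-; rest ⊤}
  B8:   IN={b:+; rest ⊤}   OUT={b:+; rest ⊤}

Merge at B6: IN[B6] = OUT[B1] ⊔ OUT[B5] = {a: ⊤, b: +, c: ⊤, d: ⊤, e: ⊤, f: ⊤}
Applying B6's transfer function to that IN value gives OUT[B6] (row B6 above).

Answer: {a: ⊤, b: +, c: ⊤, d: ⊤, e: ⊤, f: ⊤}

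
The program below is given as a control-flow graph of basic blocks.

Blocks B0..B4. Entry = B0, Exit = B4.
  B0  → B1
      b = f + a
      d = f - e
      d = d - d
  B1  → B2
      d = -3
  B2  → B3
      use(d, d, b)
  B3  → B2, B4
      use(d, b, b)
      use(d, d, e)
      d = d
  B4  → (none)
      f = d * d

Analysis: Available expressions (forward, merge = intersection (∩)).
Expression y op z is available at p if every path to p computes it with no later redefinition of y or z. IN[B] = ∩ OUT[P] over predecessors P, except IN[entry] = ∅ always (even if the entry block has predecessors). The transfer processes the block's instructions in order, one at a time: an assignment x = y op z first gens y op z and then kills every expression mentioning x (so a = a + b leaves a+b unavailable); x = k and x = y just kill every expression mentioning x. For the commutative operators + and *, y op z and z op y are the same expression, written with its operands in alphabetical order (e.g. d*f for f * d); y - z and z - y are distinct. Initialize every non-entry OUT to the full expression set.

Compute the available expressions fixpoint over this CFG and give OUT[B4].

Answer: {d*d}

Trace:
Fixpoint table:
  B0:   IN={}   OUT={a+f, f-e}
  B1:   IN={a+f, f-e}   OUT={a+f, f-e}
  B2:   IN={a+f, f-e}   OUT={a+f, f-e}
  B3:   IN={a+f, f-e}   OUT={a+f, f-e}
  B4:   IN={a+f, f-e}   OUT={d*d}

Merge at B4: IN[B4] = OUT[B3] = {a+f, f-e}
Applying B4's transfer function to that IN value gives OUT[B4] (row B4 above).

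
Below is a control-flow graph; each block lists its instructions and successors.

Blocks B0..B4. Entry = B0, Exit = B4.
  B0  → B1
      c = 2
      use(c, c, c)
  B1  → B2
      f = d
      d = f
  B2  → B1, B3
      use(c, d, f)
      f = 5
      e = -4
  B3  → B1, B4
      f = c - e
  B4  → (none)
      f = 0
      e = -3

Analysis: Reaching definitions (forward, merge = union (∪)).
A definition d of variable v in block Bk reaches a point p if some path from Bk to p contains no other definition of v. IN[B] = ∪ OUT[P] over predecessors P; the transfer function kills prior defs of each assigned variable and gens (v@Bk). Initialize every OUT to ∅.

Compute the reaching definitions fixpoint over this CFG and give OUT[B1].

Converged values:
  B0: | IN={} | OUT={c@B0}
  B1: | IN={c@B0, d@B1, e@B2, f@B2, f@B3} | OUT={c@B0, d@B1, e@B2, f@B1}
  B2: | IN={c@B0, d@B1, e@B2, f@B1} | OUT={c@B0, d@B1, e@B2, f@B2}
  B3: | IN={c@B0, d@B1, e@B2, f@B2} | OUT={c@B0, d@B1, e@B2, f@B3}
  B4: | IN={c@B0, d@B1, e@B2, f@B3} | OUT={c@B0, d@B1, e@B4, f@B4}

Merge at B1: IN[B1] = OUT[B0] ⊔ OUT[B2] ⊔ OUT[B3] = {c@B0, d@B1, e@B2, f@B2, f@B3}
Applying B1's transfer function to that IN value gives OUT[B1] (row B1 above).

Answer: {c@B0, d@B1, e@B2, f@B1}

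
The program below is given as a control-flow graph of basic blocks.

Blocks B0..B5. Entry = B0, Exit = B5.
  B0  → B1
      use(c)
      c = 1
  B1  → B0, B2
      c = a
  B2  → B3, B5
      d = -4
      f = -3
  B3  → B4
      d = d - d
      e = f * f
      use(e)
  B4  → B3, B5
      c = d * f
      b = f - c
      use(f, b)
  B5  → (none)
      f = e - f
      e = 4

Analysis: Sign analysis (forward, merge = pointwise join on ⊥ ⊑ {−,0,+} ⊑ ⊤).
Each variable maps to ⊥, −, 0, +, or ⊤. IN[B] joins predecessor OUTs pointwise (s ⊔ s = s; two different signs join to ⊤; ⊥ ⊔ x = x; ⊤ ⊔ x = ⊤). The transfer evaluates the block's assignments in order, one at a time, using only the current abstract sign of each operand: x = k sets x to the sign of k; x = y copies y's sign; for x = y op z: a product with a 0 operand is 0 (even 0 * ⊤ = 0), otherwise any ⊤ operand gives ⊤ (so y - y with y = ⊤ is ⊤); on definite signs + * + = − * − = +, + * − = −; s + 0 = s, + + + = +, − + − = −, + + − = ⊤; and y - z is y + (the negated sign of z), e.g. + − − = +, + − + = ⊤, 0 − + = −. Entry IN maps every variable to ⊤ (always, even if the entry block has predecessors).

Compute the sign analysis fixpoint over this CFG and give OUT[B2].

Fixpoint table:
  B0: | IN=(all ⊤) | OUT={c:+; rest ⊤}
  B1: | IN={c:+; rest ⊤} | OUT=(all ⊤)
  B2: | IN=(all ⊤) | OUT={d:-, f:-; rest ⊤}
  B3: | IN={f:-; rest ⊤} | OUT={e:+, f:-; rest ⊤}
  B4: | IN={e:+, f:-; rest ⊤} | OUT={e:+, f:-; rest ⊤}
  B5: | IN={f:-; rest ⊤} | OUT={e:+; rest ⊤}

Merge at B2: IN[B2] = OUT[B1] = {a: ⊤, b: ⊤, c: ⊤, d: ⊤, e: ⊤, f: ⊤}
Applying B2's transfer function to that IN value gives OUT[B2] (row B2 above).

Answer: {a: ⊤, b: ⊤, c: ⊤, d: -, e: ⊤, f: -}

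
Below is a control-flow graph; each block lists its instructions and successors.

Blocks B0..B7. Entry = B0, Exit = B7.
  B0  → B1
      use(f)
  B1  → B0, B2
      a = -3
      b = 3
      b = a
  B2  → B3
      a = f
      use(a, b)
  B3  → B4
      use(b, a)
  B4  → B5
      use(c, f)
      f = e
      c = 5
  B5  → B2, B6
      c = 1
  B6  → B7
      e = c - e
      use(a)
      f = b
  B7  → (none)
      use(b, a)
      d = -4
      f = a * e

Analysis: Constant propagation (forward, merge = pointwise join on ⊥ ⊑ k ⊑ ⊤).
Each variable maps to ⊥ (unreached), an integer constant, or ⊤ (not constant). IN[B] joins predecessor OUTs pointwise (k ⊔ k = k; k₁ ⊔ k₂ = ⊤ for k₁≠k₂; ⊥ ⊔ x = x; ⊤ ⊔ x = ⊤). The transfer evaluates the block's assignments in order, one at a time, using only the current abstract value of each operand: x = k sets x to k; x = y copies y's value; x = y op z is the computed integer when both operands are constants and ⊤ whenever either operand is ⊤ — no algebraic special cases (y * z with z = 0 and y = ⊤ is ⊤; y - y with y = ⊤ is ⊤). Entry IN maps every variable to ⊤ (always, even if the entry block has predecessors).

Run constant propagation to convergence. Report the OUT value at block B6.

Answer: {a: ⊤, b: -3, c: 1, d: ⊤, e: ⊤, f: -3}

Trace:
Per-block solution:
  B0:  IN=(all ⊤)  OUT=(all ⊤)
  B1:  IN=(all ⊤)  OUT={a:-3, b:-3; rest ⊤}
  B2:  IN={b:-3; rest ⊤}  OUT={b:-3; rest ⊤}
  B3:  IN={b:-3; rest ⊤}  OUT={b:-3; rest ⊤}
  B4:  IN={b:-3; rest ⊤}  OUT={b:-3, c:5; rest ⊤}
  B5:  IN={b:-3, c:5; rest ⊤}  OUT={b:-3, c:1; rest ⊤}
  B6:  IN={b:-3, c:1; rest ⊤}  OUT={b:-3, c:1, f:-3; rest ⊤}
  B7:  IN={b:-3, c:1, f:-3; rest ⊤}  OUT={b:-3, c:1, d:-4; rest ⊤}

Merge at B6: IN[B6] = OUT[B5] = {a: ⊤, b: -3, c: 1, d: ⊤, e: ⊤, f: ⊤}
Applying B6's transfer function to that IN value gives OUT[B6] (row B6 above).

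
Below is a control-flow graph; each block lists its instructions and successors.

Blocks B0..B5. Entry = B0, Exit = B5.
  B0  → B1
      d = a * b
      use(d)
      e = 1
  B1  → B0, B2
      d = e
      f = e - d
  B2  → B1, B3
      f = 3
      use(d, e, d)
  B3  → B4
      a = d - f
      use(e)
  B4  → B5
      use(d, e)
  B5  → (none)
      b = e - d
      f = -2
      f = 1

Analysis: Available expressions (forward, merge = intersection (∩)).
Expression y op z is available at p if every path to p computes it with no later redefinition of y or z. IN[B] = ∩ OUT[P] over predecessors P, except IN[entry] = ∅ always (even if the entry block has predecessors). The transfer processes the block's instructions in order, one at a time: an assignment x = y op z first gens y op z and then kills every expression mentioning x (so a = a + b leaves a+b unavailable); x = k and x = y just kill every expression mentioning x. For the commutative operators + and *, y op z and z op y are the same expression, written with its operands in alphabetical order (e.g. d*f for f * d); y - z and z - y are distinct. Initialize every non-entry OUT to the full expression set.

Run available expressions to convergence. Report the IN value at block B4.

Per-block solution:
  B0:   IN={}   OUT={a*b}
  B1:   IN={a*b}   OUT={a*b, e-d}
  B2:   IN={a*b, e-d}   OUT={a*b, e-d}
  B3:   IN={a*b, e-d}   OUT={d-f, e-d}
  B4:   IN={d-f, e-d}   OUT={d-f, e-d}
  B5:   IN={d-f, e-d}   OUT={e-d}

Merge at B4: IN[B4] = OUT[B3] = {d-f, e-d}

Answer: {d-f, e-d}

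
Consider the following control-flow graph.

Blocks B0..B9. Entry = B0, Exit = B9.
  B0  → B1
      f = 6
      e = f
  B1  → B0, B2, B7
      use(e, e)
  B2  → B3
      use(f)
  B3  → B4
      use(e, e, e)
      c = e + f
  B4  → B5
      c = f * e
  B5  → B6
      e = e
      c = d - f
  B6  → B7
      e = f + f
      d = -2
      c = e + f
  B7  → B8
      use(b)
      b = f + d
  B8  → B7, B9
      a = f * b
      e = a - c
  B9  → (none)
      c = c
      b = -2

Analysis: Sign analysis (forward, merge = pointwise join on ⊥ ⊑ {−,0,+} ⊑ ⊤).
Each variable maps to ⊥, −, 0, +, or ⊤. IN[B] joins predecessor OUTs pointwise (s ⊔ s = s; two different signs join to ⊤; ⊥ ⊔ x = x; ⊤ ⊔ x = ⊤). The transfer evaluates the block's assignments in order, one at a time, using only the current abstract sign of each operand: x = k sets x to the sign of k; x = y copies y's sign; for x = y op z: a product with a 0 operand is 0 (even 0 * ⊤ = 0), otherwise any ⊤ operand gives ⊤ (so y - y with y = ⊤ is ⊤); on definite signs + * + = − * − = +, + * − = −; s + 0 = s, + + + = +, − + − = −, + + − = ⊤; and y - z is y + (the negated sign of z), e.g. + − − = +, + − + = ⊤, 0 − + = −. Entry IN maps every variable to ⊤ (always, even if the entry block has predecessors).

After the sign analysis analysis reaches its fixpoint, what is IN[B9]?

Answer: {a: ⊤, b: ⊤, c: ⊤, d: ⊤, e: ⊤, f: +}

Working:
Converged values:
  B0:  IN=(all ⊤)  OUT={e:+, f:+; rest ⊤}
  B1:  IN={e:+, f:+; rest ⊤}  OUT={e:+, f:+; rest ⊤}
  B2:  IN={e:+, f:+; rest ⊤}  OUT={e:+, f:+; rest ⊤}
  B3:  IN={e:+, f:+; rest ⊤}  OUT={c:+, e:+, f:+; rest ⊤}
  B4:  IN={c:+, e:+, f:+; rest ⊤}  OUT={c:+, e:+, f:+; rest ⊤}
  B5:  IN={c:+, e:+, f:+; rest ⊤}  OUT={e:+, f:+; rest ⊤}
  B6:  IN={e:+, f:+; rest ⊤}  OUT={c:+, d:-, e:+, f:+; rest ⊤}
  B7:  IN={f:+; rest ⊤}  OUT={f:+; rest ⊤}
  B8:  IN={f:+; rest ⊤}  OUT={f:+; rest ⊤}
  B9:  IN={f:+; rest ⊤}  OUT={b:-, f:+; rest ⊤}

Merge at B9: IN[B9] = OUT[B8] = {a: ⊤, b: ⊤, c: ⊤, d: ⊤, e: ⊤, f: +}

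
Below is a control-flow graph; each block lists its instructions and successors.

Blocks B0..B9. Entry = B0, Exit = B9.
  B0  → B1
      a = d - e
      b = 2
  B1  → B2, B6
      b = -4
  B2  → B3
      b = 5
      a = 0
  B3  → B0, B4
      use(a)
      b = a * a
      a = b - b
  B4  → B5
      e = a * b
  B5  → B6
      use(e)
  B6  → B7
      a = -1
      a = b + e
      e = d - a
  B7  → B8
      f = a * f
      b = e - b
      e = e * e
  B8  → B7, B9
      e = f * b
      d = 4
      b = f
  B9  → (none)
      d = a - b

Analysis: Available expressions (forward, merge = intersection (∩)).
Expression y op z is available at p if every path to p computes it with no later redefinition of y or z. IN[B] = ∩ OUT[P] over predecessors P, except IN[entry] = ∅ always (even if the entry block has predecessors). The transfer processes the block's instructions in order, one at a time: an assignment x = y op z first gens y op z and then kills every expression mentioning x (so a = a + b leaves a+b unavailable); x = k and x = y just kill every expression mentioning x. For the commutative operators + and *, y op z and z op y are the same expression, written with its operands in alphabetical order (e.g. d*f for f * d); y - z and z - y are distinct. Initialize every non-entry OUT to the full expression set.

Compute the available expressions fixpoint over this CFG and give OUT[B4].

Per-block solution:
  B0: | IN={} | OUT={d-e}
  B1: | IN={d-e} | OUT={d-e}
  B2: | IN={d-e} | OUT={d-e}
  B3: | IN={d-e} | OUT={b-b, d-e}
  B4: | IN={b-b, d-e} | OUT={a*b, b-b}
  B5: | IN={a*b, b-b} | OUT={a*b, b-b}
  B6: | IN={} | OUT={d-a}
  B7: | IN={} | OUT={}
  B8: | IN={} | OUT={}
  B9: | IN={} | OUT={a-b}

Merge at B4: IN[B4] = OUT[B3] = {b-b, d-e}
Applying B4's transfer function to that IN value gives OUT[B4] (row B4 above).

Answer: {a*b, b-b}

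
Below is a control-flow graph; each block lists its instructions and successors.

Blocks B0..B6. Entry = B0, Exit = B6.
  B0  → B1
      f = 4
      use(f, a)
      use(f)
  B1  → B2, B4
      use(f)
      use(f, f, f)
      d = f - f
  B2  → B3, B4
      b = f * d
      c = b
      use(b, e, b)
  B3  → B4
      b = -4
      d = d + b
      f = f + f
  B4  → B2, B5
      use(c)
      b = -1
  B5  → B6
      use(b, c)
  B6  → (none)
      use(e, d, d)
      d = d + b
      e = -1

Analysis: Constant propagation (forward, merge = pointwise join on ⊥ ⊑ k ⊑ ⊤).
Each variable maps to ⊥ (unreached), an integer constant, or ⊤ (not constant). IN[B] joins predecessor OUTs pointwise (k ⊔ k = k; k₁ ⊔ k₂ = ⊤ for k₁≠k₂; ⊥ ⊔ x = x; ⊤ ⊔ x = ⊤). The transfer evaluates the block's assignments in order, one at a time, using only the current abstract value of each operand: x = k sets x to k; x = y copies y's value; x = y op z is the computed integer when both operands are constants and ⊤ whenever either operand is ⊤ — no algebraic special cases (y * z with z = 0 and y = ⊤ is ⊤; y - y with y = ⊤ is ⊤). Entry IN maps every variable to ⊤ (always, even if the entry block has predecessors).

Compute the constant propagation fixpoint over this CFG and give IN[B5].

Answer: {a: ⊤, b: -1, c: ⊤, d: ⊤, e: ⊤, f: ⊤}

Derivation:
Fixpoint table:
  B0:   IN=(all ⊤)   OUT={f:4; rest ⊤}
  B1:   IN={f:4; rest ⊤}   OUT={d:0, f:4; rest ⊤}
  B2:   IN=(all ⊤)   OUT=(all ⊤)
  B3:   IN=(all ⊤)   OUT={b:-4; rest ⊤}
  B4:   IN=(all ⊤)   OUT={b:-1; rest ⊤}
  B5:   IN={b:-1; rest ⊤}   OUT={b:-1; rest ⊤}
  B6:   IN={b:-1; rest ⊤}   OUT={b:-1, e:-1; rest ⊤}

Merge at B5: IN[B5] = OUT[B4] = {a: ⊤, b: -1, c: ⊤, d: ⊤, e: ⊤, f: ⊤}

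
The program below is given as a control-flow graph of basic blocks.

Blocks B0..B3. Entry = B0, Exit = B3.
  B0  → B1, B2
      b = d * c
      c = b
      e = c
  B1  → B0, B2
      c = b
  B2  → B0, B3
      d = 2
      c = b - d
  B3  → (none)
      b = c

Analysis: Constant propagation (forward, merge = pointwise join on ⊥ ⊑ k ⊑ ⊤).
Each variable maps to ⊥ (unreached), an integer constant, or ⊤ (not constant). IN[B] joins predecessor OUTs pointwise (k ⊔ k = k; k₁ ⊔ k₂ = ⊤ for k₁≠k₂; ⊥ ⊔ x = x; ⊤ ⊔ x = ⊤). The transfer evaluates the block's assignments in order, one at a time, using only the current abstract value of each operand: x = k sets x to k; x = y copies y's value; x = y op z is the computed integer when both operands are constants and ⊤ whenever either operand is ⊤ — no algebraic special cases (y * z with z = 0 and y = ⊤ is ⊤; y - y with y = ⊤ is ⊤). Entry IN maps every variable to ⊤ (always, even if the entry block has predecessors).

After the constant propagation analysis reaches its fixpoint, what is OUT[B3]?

Answer: {a: ⊤, b: ⊤, c: ⊤, d: 2, e: ⊤, f: ⊤}

Trace:
Per-block solution:
  B0: | IN=(all ⊤) | OUT=(all ⊤)
  B1: | IN=(all ⊤) | OUT=(all ⊤)
  B2: | IN=(all ⊤) | OUT={d:2; rest ⊤}
  B3: | IN={d:2; rest ⊤} | OUT={d:2; rest ⊤}

Merge at B3: IN[B3] = OUT[B2] = {a: ⊤, b: ⊤, c: ⊤, d: 2, e: ⊤, f: ⊤}
Applying B3's transfer function to that IN value gives OUT[B3] (row B3 above).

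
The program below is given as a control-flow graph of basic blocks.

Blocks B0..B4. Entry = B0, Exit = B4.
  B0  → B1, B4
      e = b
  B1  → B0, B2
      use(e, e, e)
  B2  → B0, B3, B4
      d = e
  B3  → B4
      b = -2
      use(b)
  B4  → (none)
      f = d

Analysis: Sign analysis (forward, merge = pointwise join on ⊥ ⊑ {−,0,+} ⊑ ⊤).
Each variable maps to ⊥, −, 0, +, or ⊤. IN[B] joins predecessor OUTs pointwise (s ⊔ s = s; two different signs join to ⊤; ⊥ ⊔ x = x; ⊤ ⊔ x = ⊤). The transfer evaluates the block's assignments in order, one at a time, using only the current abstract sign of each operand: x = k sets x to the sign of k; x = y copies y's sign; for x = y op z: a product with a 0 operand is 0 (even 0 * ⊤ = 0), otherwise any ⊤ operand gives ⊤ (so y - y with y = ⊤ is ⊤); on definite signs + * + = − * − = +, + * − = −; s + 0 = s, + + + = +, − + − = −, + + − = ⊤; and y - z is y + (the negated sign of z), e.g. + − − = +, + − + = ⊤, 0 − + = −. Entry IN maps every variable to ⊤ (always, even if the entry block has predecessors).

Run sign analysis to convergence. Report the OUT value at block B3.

Converged values:
  B0:   IN=(all ⊤)   OUT=(all ⊤)
  B1:   IN=(all ⊤)   OUT=(all ⊤)
  B2:   IN=(all ⊤)   OUT=(all ⊤)
  B3:   IN=(all ⊤)   OUT={b:-; rest ⊤}
  B4:   IN=(all ⊤)   OUT=(all ⊤)

Merge at B3: IN[B3] = OUT[B2] = {a: ⊤, b: ⊤, c: ⊤, d: ⊤, e: ⊤, f: ⊤}
Applying B3's transfer function to that IN value gives OUT[B3] (row B3 above).

Answer: {a: ⊤, b: -, c: ⊤, d: ⊤, e: ⊤, f: ⊤}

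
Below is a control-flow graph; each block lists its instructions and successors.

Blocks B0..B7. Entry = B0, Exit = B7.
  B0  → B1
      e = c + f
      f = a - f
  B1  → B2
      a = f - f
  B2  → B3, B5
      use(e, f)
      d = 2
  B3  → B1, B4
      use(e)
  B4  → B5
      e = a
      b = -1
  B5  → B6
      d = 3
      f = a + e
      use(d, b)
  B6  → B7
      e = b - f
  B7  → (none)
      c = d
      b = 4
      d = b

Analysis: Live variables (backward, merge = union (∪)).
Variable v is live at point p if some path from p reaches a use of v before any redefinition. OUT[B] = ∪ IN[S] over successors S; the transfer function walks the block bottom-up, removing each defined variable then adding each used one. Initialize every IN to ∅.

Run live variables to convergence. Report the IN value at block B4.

Answer: {a}

Trace:
Per-block solution:
  B0:  IN={a, b, c, f}  OUT={b, e, f}
  B1:  IN={b, e, f}  OUT={a, b, e, f}
  B2:  IN={a, b, e, f}  OUT={a, b, e, f}
  B3:  IN={a, b, e, f}  OUT={a, b, e, f}
  B4:  IN={a}  OUT={a, b, e}
  B5:  IN={a, b, e}  OUT={b, d, f}
  B6:  IN={b, d, f}  OUT={d}
  B7:  IN={d}  OUT={}

Merge at B4: OUT[B4] = IN[B5] = {a, b, e}
Applying B4's transfer function to that OUT value gives IN[B4] (row B4 above).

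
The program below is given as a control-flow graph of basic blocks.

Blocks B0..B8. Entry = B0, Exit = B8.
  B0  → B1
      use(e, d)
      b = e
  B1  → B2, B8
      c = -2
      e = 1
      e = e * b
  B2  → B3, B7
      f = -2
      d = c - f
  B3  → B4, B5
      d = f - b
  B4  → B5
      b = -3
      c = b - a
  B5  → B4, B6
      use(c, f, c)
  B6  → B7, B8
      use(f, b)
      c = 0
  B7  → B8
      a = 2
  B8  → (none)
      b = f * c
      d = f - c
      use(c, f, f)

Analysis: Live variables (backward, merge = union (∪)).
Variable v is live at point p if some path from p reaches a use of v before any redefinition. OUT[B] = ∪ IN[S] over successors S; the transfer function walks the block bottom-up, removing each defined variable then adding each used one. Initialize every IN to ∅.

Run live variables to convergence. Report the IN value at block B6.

Per-block solution:
  B0: | IN={a, d, e, f} | OUT={a, b, f}
  B1: | IN={a, b, f} | OUT={a, b, c, f}
  B2: | IN={a, b, c} | OUT={a, b, c, f}
  B3: | IN={a, b, c, f} | OUT={a, b, c, f}
  B4: | IN={a, f} | OUT={a, b, c, f}
  B5: | IN={a, b, c, f} | OUT={a, b, f}
  B6: | IN={b, f} | OUT={c, f}
  B7: | IN={c, f} | OUT={c, f}
  B8: | IN={c, f} | OUT={}

Merge at B6: OUT[B6] = IN[B7] ⊔ IN[B8] = {c, f}
Applying B6's transfer function to that OUT value gives IN[B6] (row B6 above).

Answer: {b, f}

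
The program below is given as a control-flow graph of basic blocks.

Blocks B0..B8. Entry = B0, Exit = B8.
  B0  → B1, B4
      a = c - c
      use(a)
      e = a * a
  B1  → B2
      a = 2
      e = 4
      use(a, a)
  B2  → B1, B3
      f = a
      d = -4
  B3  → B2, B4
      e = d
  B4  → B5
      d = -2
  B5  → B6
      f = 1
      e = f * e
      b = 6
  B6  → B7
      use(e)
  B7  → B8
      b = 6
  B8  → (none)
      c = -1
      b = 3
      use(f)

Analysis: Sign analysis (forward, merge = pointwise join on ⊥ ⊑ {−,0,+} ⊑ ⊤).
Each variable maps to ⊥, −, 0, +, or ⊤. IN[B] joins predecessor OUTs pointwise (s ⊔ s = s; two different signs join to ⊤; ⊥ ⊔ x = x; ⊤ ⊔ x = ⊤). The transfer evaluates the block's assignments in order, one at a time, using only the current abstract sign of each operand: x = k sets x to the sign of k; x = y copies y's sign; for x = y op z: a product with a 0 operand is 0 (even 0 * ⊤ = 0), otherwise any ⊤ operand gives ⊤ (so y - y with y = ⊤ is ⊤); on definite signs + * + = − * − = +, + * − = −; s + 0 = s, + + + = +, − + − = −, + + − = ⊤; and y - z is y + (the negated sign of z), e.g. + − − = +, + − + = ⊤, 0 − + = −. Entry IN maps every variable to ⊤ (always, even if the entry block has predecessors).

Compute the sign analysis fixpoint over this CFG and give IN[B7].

Per-block solution:
  B0: | IN=(all ⊤) | OUT=(all ⊤)
  B1: | IN=(all ⊤) | OUT={a:+, e:+; rest ⊤}
  B2: | IN={a:+; rest ⊤} | OUT={a:+, d:-, f:+; rest ⊤}
  B3: | IN={a:+, d:-, f:+; rest ⊤} | OUT={a:+, d:-, e:-, f:+; rest ⊤}
  B4: | IN=(all ⊤) | OUT={d:-; rest ⊤}
  B5: | IN={d:-; rest ⊤} | OUT={b:+, d:-, f:+; rest ⊤}
  B6: | IN={b:+, d:-, f:+; rest ⊤} | OUT={b:+, d:-, f:+; rest ⊤}
  B7: | IN={b:+, d:-, f:+; rest ⊤} | OUT={b:+, d:-, f:+; rest ⊤}
  B8: | IN={b:+, d:-, f:+; rest ⊤} | OUT={b:+, c:-, d:-, f:+; rest ⊤}

Merge at B7: IN[B7] = OUT[B6] = {a: ⊤, b: +, c: ⊤, d: -, e: ⊤, f: +}

Answer: {a: ⊤, b: +, c: ⊤, d: -, e: ⊤, f: +}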